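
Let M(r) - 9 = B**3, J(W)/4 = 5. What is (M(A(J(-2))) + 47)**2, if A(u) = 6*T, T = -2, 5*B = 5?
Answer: 3249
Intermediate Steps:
B = 1 (B = (1/5)*5 = 1)
J(W) = 20 (J(W) = 4*5 = 20)
A(u) = -12 (A(u) = 6*(-2) = -12)
M(r) = 10 (M(r) = 9 + 1**3 = 9 + 1 = 10)
(M(A(J(-2))) + 47)**2 = (10 + 47)**2 = 57**2 = 3249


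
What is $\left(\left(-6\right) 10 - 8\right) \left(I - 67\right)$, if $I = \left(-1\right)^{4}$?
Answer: $4488$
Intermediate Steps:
$I = 1$
$\left(\left(-6\right) 10 - 8\right) \left(I - 67\right) = \left(\left(-6\right) 10 - 8\right) \left(1 - 67\right) = \left(-60 - 8\right) \left(-66\right) = \left(-68\right) \left(-66\right) = 4488$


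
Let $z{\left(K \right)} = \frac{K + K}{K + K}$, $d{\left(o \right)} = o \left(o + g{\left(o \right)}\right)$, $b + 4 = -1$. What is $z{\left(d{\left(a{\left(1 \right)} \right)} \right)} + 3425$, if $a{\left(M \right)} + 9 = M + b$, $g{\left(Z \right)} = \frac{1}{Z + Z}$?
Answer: $3426$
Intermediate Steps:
$b = -5$ ($b = -4 - 1 = -5$)
$g{\left(Z \right)} = \frac{1}{2 Z}$
$a{\left(M \right)} = -14 + M$ ($a{\left(M \right)} = -9 + \left(M - 5\right) = -9 + \left(-5 + M\right) = -14 + M$)
$d{\left(o \right)} = o \left(o + \frac{1}{2 o}\right)$
$z{\left(K \right)} = 1$ ($z{\left(K \right)} = \frac{2 K}{2 K} = 2 K \frac{1}{2 K} = 1$)
$z{\left(d{\left(a{\left(1 \right)} \right)} \right)} + 3425 = 1 + 3425 = 3426$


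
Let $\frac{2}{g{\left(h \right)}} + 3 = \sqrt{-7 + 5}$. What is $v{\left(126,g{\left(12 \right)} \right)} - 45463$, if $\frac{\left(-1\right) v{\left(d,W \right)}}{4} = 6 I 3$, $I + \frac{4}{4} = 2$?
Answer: $-45535$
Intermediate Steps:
$I = 1$ ($I = -1 + 2 = 1$)
$g{\left(h \right)} = \frac{2}{-3 + i \sqrt{2}}$ ($g{\left(h \right)} = \frac{2}{-3 + \sqrt{-7 + 5}} = \frac{2}{-3 + \sqrt{-2}} = \frac{2}{-3 + i \sqrt{2}}$)
$v{\left(d,W \right)} = -72$ ($v{\left(d,W \right)} = - 4 \cdot 6 \cdot 1 \cdot 3 = - 4 \cdot 6 \cdot 3 = \left(-4\right) 18 = -72$)
$v{\left(126,g{\left(12 \right)} \right)} - 45463 = -72 - 45463 = -45535$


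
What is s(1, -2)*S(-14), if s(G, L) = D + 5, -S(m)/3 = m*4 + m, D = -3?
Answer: 420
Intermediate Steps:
S(m) = -15*m (S(m) = -3*(m*4 + m) = -3*(4*m + m) = -15*m)
s(G, L) = 2 (s(G, L) = -3 + 5 = 2)
s(1, -2)*S(-14) = 2*(-15*(-14)) = 2*210 = 420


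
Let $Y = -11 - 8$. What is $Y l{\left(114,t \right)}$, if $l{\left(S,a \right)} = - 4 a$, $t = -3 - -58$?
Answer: $4180$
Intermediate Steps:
$t = 55$ ($t = -3 + 58 = 55$)
$Y = -19$ ($Y = -11 - 8 = -19$)
$Y l{\left(114,t \right)} = - 19 \left(\left(-4\right) 55\right) = \left(-19\right) \left(-220\right) = 4180$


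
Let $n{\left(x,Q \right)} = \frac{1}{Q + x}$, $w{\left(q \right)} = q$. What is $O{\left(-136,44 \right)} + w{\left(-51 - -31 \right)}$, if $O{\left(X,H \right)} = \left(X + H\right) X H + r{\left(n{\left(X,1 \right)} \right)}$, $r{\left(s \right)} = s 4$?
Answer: $\frac{74318576}{135} \approx 5.5051 \cdot 10^{5}$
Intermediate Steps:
$r{\left(s \right)} = 4 s$
$O{\left(X,H \right)} = \frac{4}{1 + X} + H X \left(H + X\right)$ ($O{\left(X,H \right)} = \left(X + H\right) X H + \frac{4}{1 + X} = \left(H + X\right) X H + \frac{4}{1 + X} = X \left(H + X\right) H + \frac{4}{1 + X} = H X \left(H + X\right) + \frac{4}{1 + X} = \frac{4}{1 + X} + H X \left(H + X\right)$)
$O{\left(-136,44 \right)} + w{\left(-51 - -31 \right)} = \frac{4 + 44 \left(-136\right) \left(1 - 136\right) \left(44 - 136\right)}{1 - 136} - 20 = \frac{4 + 44 \left(-136\right) \left(-135\right) \left(-92\right)}{-135} + \left(-51 + 31\right) = - \frac{4 - 74321280}{135} - 20 = \left(- \frac{1}{135}\right) \left(-74321276\right) - 20 = \frac{74321276}{135} - 20 = \frac{74318576}{135}$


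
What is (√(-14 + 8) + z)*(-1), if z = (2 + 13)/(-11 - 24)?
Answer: 3/7 - I*√6 ≈ 0.42857 - 2.4495*I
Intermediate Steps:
z = -3/7 (z = 15/(-35) = 15*(-1/35) = -3/7 ≈ -0.42857)
(√(-14 + 8) + z)*(-1) = (√(-14 + 8) - 3/7)*(-1) = (√(-6) - 3/7)*(-1) = (I*√6 - 3/7)*(-1) = (-3/7 + I*√6)*(-1) = 3/7 - I*√6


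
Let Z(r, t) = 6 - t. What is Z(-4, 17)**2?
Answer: 121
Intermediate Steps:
Z(-4, 17)**2 = (6 - 1*17)**2 = (6 - 17)**2 = (-11)**2 = 121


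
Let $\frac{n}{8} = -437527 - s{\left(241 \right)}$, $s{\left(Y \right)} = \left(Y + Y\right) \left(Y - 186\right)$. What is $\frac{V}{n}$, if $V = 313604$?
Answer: $- \frac{78401}{928074} \approx -0.084477$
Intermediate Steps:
$s{\left(Y \right)} = 2 Y \left(-186 + Y\right)$
$n = -3712296$ ($n = 8 \left(-437527 - 2 \cdot 241 \left(-186 + 241\right)\right) = 8 \left(-437527 - 2 \cdot 241 \cdot 55\right) = 8 \left(-437527 - 26510\right) = 8 \left(-464037\right) = -3712296$)
$\frac{V}{n} = \frac{313604}{-3712296} = 313604 \left(- \frac{1}{3712296}\right) = - \frac{78401}{928074}$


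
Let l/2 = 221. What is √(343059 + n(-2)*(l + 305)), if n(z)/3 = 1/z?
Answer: √1367754/2 ≈ 584.75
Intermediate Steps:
n(z) = 3/z
l = 442 (l = 2*221 = 442)
√(343059 + n(-2)*(l + 305)) = √(343059 + (3/(-2))*(442 + 305)) = √(343059 + (3*(-½))*747) = √(343059 - 3/2*747) = √(343059 - 2241/2) = √(683877/2) = √1367754/2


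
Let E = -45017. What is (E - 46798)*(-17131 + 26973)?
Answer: -903643230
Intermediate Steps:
(E - 46798)*(-17131 + 26973) = (-45017 - 46798)*(-17131 + 26973) = -91815*9842 = -903643230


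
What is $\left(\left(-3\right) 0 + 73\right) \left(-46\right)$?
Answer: $-3358$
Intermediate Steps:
$\left(\left(-3\right) 0 + 73\right) \left(-46\right) = \left(0 + 73\right) \left(-46\right) = 73 \left(-46\right) = -3358$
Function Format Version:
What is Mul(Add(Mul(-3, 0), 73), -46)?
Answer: -3358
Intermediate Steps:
Mul(Add(Mul(-3, 0), 73), -46) = Mul(Add(0, 73), -46) = Mul(73, -46) = -3358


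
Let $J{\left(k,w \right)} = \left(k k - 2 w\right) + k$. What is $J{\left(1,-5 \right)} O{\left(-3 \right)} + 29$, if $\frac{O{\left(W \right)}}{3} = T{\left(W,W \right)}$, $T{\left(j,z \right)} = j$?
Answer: $-79$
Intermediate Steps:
$J{\left(k,w \right)} = k + k^{2} - 2 w$ ($J{\left(k,w \right)} = \left(k^{2} - 2 w\right) + k = k + k^{2} - 2 w$)
$O{\left(W \right)} = 3 W$
$J{\left(1,-5 \right)} O{\left(-3 \right)} + 29 = \left(1 + 1^{2} - -10\right) 3 \left(-3\right) + 29 = \left(1 + 1 + 10\right) \left(-9\right) + 29 = 12 \left(-9\right) + 29 = -108 + 29 = -79$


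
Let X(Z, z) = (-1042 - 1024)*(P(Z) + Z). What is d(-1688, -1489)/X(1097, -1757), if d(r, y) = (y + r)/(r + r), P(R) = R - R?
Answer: -3177/7651373152 ≈ -4.1522e-7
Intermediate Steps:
P(R) = 0
d(r, y) = (r + y)/(2*r) (d(r, y) = (r + y)/((2*r)) = (r + y)*(1/(2*r)) = (r + y)/(2*r))
X(Z, z) = -2066*Z (X(Z, z) = (-1042 - 1024)*(0 + Z) = -2066*Z)
d(-1688, -1489)/X(1097, -1757) = ((½)*(-1688 - 1489)/(-1688))/((-2066*1097)) = ((½)*(-1/1688)*(-3177))/(-2266402) = (3177/3376)*(-1/2266402) = -3177/7651373152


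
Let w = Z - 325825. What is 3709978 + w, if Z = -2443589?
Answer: 940564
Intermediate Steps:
w = -2769414 (w = -2443589 - 325825 = -2769414)
3709978 + w = 3709978 - 2769414 = 940564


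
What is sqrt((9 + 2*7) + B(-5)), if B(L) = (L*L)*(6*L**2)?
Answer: 7*sqrt(77) ≈ 61.425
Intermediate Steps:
B(L) = 6*L**4 (B(L) = L**2*(6*L**2) = 6*L**4)
sqrt((9 + 2*7) + B(-5)) = sqrt((9 + 2*7) + 6*(-5)**4) = sqrt((9 + 14) + 6*625) = sqrt(23 + 3750) = sqrt(3773) = 7*sqrt(77)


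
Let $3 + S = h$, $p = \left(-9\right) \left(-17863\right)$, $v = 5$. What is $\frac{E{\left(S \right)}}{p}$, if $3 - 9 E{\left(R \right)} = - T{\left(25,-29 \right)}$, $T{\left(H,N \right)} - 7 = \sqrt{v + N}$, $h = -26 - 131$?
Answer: $\frac{10}{1446903} + \frac{2 i \sqrt{6}}{1446903} \approx 6.9113 \cdot 10^{-6} + 3.3858 \cdot 10^{-6} i$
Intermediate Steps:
$p = 160767$
$h = -157$
$S = -160$ ($S = -3 - 157 = -160$)
$T{\left(H,N \right)} = 7 + \sqrt{5 + N}$
$E{\left(R \right)} = \frac{10}{9} + \frac{2 i \sqrt{6}}{9}$ ($E{\left(R \right)} = \frac{1}{3} - \frac{\left(-1\right) \left(7 + \sqrt{5 - 29}\right)}{9} = \frac{1}{3} - \frac{\left(-1\right) \left(7 + \sqrt{-24}\right)}{9} = \frac{1}{3} - \frac{\left(-1\right) \left(7 + 2 i \sqrt{6}\right)}{9} = \frac{1}{3} - \frac{-7 - 2 i \sqrt{6}}{9} = \frac{1}{3} + \left(\frac{7}{9} + \frac{2 i \sqrt{6}}{9}\right) = \frac{10}{9} + \frac{2 i \sqrt{6}}{9}$)
$\frac{E{\left(S \right)}}{p} = \frac{\frac{10}{9} + \frac{2 i \sqrt{6}}{9}}{160767} = \left(\frac{10}{9} + \frac{2 i \sqrt{6}}{9}\right) \frac{1}{160767} = \frac{10}{1446903} + \frac{2 i \sqrt{6}}{1446903}$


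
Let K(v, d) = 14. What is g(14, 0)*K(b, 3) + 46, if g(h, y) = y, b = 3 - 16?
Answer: 46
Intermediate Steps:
b = -13
g(14, 0)*K(b, 3) + 46 = 0*14 + 46 = 0 + 46 = 46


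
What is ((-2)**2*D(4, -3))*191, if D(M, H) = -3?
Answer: -2292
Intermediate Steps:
((-2)**2*D(4, -3))*191 = ((-2)**2*(-3))*191 = (4*(-3))*191 = -12*191 = -2292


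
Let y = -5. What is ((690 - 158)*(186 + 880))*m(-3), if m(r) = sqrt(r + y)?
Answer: 1134224*I*sqrt(2) ≈ 1.604e+6*I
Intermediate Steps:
m(r) = sqrt(-5 + r) (m(r) = sqrt(r - 5) = sqrt(-5 + r))
((690 - 158)*(186 + 880))*m(-3) = ((690 - 158)*(186 + 880))*sqrt(-5 - 3) = (532*1066)*sqrt(-8) = 567112*(2*I*sqrt(2)) = 1134224*I*sqrt(2)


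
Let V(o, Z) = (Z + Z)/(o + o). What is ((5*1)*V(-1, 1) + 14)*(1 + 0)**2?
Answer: 9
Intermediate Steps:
V(o, Z) = Z/o (V(o, Z) = (2*Z)/((2*o)) = (2*Z)*(1/(2*o)) = Z/o)
((5*1)*V(-1, 1) + 14)*(1 + 0)**2 = ((5*1)*(1/(-1)) + 14)*(1 + 0)**2 = (5*(1*(-1)) + 14)*1**2 = (5*(-1) + 14)*1 = (-5 + 14)*1 = 9*1 = 9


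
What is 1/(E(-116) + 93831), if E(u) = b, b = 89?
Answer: 1/93920 ≈ 1.0647e-5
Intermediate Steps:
E(u) = 89
1/(E(-116) + 93831) = 1/(89 + 93831) = 1/93920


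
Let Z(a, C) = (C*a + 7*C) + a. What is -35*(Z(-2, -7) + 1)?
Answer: 1260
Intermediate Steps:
Z(a, C) = a + 7*C + C*a (Z(a, C) = (7*C + C*a) + a = a + 7*C + C*a)
-35*(Z(-2, -7) + 1) = -35*((-2 + 7*(-7) - 7*(-2)) + 1) = -35*((-2 - 49 + 14) + 1) = -35*(-37 + 1) = -35*(-36) = 1260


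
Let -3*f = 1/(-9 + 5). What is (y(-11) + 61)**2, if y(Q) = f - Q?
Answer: 748225/144 ≈ 5196.0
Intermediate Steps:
f = 1/12 (f = -1/(3*(-9 + 5)) = -1/3/(-4) = -1/3*(-1/4) = 1/12 ≈ 0.083333)
y(Q) = 1/12 - Q
(y(-11) + 61)**2 = ((1/12 - 1*(-11)) + 61)**2 = ((1/12 + 11) + 61)**2 = (133/12 + 61)**2 = (865/12)**2 = 748225/144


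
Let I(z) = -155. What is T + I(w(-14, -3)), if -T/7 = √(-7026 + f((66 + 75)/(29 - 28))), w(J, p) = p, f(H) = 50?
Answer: -155 - 56*I*√109 ≈ -155.0 - 584.66*I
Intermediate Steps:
T = -56*I*√109 (T = -7*√(-7026 + 50) = -56*I*√109 ≈ -584.66*I)
T + I(w(-14, -3)) = -56*I*√109 - 155 = -155 - 56*I*√109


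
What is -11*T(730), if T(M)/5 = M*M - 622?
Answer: -29275290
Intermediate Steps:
T(M) = -3110 + 5*M² (T(M) = 5*(M*M - 622) = 5*(M² - 622) = 5*(-622 + M²) = -3110 + 5*M²)
-11*T(730) = -11*(-3110 + 5*730²) = -11*(-3110 + 5*532900) = -11*(-3110 + 2664500) = -11*2661390 = -29275290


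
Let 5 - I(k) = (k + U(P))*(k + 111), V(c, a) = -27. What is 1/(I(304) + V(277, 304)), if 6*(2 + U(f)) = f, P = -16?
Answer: -3/372736 ≈ -8.0486e-6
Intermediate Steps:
U(f) = -2 + f/6
I(k) = 5 - (111 + k)*(-14/3 + k) (I(k) = 5 - (k + (-2 + (1/6)*(-16)))*(k + 111) = 5 - (k + (-2 - 8/3))*(111 + k) = 5 - (k - 14/3)*(111 + k) = 5 - (-14/3 + k)*(111 + k) = 5 - (111 + k)*(-14/3 + k))
1/(I(304) + V(277, 304)) = 1/((523 - 1*304**2 - 319/3*304) - 27) = 1/((523 - 1*92416 - 96976/3) - 27) = 1/((523 - 92416 - 96976/3) - 27) = 1/(-372655/3 - 27) = 1/(-372736/3) = -3/372736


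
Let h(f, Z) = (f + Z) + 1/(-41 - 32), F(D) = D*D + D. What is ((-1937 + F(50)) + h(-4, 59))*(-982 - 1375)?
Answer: -114934391/73 ≈ -1.5744e+6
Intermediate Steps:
F(D) = D + D² (F(D) = D² + D = D + D²)
h(f, Z) = -1/73 + Z + f (h(f, Z) = (Z + f) + 1/(-73) = (Z + f) - 1/73 = -1/73 + Z + f)
((-1937 + F(50)) + h(-4, 59))*(-982 - 1375) = ((-1937 + 50*(1 + 50)) + (-1/73 + 59 - 4))*(-982 - 1375) = ((-1937 + 50*51) + 4014/73)*(-2357) = ((-1937 + 2550) + 4014/73)*(-2357) = (613 + 4014/73)*(-2357) = (48763/73)*(-2357) = -114934391/73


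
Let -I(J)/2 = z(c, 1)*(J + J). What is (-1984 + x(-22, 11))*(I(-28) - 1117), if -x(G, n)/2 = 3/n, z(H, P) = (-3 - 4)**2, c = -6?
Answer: -95418930/11 ≈ -8.6744e+6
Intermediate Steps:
z(H, P) = 49 (z(H, P) = (-7)**2 = 49)
I(J) = -196*J (I(J) = -98*(J + J) = -98*2*J = -196*J)
x(G, n) = -6/n
(-1984 + x(-22, 11))*(I(-28) - 1117) = (-1984 - 6/11)*(-196*(-28) - 1117) = (-1984 - 6*1/11)*(5488 - 1117) = (-1984 - 6/11)*4371 = -21830/11*4371 = -95418930/11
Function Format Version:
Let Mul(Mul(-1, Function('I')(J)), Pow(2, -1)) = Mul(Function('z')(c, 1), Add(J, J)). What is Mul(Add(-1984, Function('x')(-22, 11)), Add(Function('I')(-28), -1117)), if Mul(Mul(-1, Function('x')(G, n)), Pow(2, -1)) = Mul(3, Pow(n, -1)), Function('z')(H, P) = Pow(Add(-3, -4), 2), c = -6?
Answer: Rational(-95418930, 11) ≈ -8.6744e+6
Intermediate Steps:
Function('z')(H, P) = 49 (Function('z')(H, P) = Pow(-7, 2) = 49)
Function('I')(J) = Mul(-196, J) (Function('I')(J) = Mul(-2, Mul(49, Add(J, J))) = Mul(-2, Mul(49, Mul(2, J))) = Mul(-2, Mul(98, J)) = Mul(-196, J))
Function('x')(G, n) = Mul(-6, Pow(n, -1)) (Function('x')(G, n) = Mul(-2, Mul(3, Pow(n, -1))) = Mul(-6, Pow(n, -1)))
Mul(Add(-1984, Function('x')(-22, 11)), Add(Function('I')(-28), -1117)) = Mul(Add(-1984, Mul(-6, Pow(11, -1))), Add(Mul(-196, -28), -1117)) = Mul(Add(-1984, Mul(-6, Rational(1, 11))), Add(5488, -1117)) = Mul(Add(-1984, Rational(-6, 11)), 4371) = Mul(Rational(-21830, 11), 4371) = Rational(-95418930, 11)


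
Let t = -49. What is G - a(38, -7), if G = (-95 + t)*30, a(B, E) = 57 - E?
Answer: -4384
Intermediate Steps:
G = -4320 (G = (-95 - 49)*30 = -144*30 = -4320)
G - a(38, -7) = -4320 - (57 - 1*(-7)) = -4320 - (57 + 7) = -4320 - 1*64 = -4320 - 64 = -4384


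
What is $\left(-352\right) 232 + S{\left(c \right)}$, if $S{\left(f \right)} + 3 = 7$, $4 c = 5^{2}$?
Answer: $-81660$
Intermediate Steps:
$c = \frac{25}{4}$ ($c = \frac{5^{2}}{4} = \frac{1}{4} \cdot 25 = \frac{25}{4} \approx 6.25$)
$S{\left(f \right)} = 4$ ($S{\left(f \right)} = -3 + 7 = 4$)
$\left(-352\right) 232 + S{\left(c \right)} = \left(-352\right) 232 + 4 = -81664 + 4 = -81660$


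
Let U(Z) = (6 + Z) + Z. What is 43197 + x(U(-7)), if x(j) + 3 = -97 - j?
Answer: 43105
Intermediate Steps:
U(Z) = 6 + 2*Z
x(j) = -100 - j (x(j) = -3 + (-97 - j) = -100 - j)
43197 + x(U(-7)) = 43197 + (-100 - (6 + 2*(-7))) = 43197 + (-100 - (6 - 14)) = 43197 + (-100 - 1*(-8)) = 43197 + (-100 + 8) = 43197 - 92 = 43105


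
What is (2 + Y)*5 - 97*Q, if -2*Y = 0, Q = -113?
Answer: 10971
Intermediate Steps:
Y = 0 (Y = -1/2*0 = 0)
(2 + Y)*5 - 97*Q = (2 + 0)*5 - 97*(-113) = 2*5 + 10961 = 10 + 10961 = 10971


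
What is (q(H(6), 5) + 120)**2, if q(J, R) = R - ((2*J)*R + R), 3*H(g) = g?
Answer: 10000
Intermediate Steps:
H(g) = g/3
q(J, R) = -2*J*R (q(J, R) = R - (2*J*R + R) = R - (R + 2*J*R) = R + (-R - 2*J*R) = -2*J*R)
(q(H(6), 5) + 120)**2 = (-2*(1/3)*6*5 + 120)**2 = (-2*2*5 + 120)**2 = (-20 + 120)**2 = 100**2 = 10000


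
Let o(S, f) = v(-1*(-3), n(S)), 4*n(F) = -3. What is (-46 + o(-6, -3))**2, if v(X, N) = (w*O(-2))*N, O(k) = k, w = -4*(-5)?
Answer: 256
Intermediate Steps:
w = 20
n(F) = -3/4 (n(F) = (1/4)*(-3) = -3/4)
v(X, N) = -40*N (v(X, N) = (20*(-2))*N = -40*N)
o(S, f) = 30 (o(S, f) = -40*(-3/4) = 30)
(-46 + o(-6, -3))**2 = (-46 + 30)**2 = (-16)**2 = 256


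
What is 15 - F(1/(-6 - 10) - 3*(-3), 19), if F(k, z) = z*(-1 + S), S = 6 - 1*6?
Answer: 34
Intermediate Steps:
S = 0 (S = 6 - 6 = 0)
F(k, z) = -z (F(k, z) = z*(-1 + 0) = z*(-1) = -z)
15 - F(1/(-6 - 10) - 3*(-3), 19) = 15 - (-1)*19 = 15 - 1*(-19) = 15 + 19 = 34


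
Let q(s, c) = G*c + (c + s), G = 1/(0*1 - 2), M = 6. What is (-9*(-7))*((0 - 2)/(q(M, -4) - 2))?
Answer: -63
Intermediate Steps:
G = -½ (G = 1/(0 - 2) = 1/(-2) = -½ ≈ -0.50000)
q(s, c) = s + c/2 (q(s, c) = -c/2 + (c + s) = s + c/2)
(-9*(-7))*((0 - 2)/(q(M, -4) - 2)) = (-9*(-7))*((0 - 2)/((6 + (½)*(-4)) - 2)) = 63*(-2/((6 - 2) - 2)) = 63*(-2/(4 - 2)) = 63*(-2/2) = 63*(-2*½) = 63*(-1) = -63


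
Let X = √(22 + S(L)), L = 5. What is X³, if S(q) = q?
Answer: 81*√3 ≈ 140.30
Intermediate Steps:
X = 3*√3 (X = √(22 + 5) = √27 = 3*√3 ≈ 5.1962)
X³ = (3*√3)³ = 81*√3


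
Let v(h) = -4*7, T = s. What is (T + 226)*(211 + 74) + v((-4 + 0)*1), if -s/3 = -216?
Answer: 249062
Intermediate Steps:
s = 648 (s = -3*(-216) = 648)
T = 648
v(h) = -28
(T + 226)*(211 + 74) + v((-4 + 0)*1) = (648 + 226)*(211 + 74) - 28 = 874*285 - 28 = 249090 - 28 = 249062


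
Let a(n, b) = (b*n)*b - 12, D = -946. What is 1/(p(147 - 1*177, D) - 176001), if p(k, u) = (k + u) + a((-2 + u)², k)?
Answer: 1/808656611 ≈ 1.2366e-9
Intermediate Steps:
a(n, b) = -12 + n*b² (a(n, b) = n*b² - 12 = -12 + n*b²)
p(k, u) = -12 + k + u + k²*(-2 + u)² (p(k, u) = (k + u) + (-12 + (-2 + u)²*k²) = (k + u) + (-12 + k²*(-2 + u)²) = -12 + k + u + k²*(-2 + u)²)
1/(p(147 - 1*177, D) - 176001) = 1/((-12 + (147 - 1*177) - 946 + (147 - 1*177)²*(-2 - 946)²) - 176001) = 1/((-12 + (147 - 177) - 946 + (147 - 177)²*(-948)²) - 176001) = 1/((-12 - 30 - 946 + (-30)²*898704) - 176001) = 1/((-12 - 30 - 946 + 900*898704) - 176001) = 1/((-12 - 30 - 946 + 808833600) - 176001) = 1/(808832612 - 176001) = 1/808656611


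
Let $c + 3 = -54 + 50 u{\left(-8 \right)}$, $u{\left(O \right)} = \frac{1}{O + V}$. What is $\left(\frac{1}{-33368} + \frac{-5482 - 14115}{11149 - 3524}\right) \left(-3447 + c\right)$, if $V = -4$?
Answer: $\frac{141900709657}{15738000} \approx 9016.4$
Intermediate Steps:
$u{\left(O \right)} = \frac{1}{-4 + O}$ ($u{\left(O \right)} = \frac{1}{O - 4} = \frac{1}{-4 + O}$)
$c = - \frac{367}{6}$ ($c = -3 - \left(54 - \frac{50}{-4 - 8}\right) = -3 - \left(54 - \frac{50}{-12}\right) = -3 + \left(-54 + 50 \left(- \frac{1}{12}\right)\right) = -3 - \frac{349}{6} = - \frac{367}{6} \approx -61.167$)
$\left(\frac{1}{-33368} + \frac{-5482 - 14115}{11149 - 3524}\right) \left(-3447 + c\right) = \left(\frac{1}{-33368} + \frac{-5482 - 14115}{11149 - 3524}\right) \left(-3447 - \frac{367}{6}\right) = \left(- \frac{1}{33368} - \frac{19597}{7625}\right) \left(- \frac{21049}{6}\right) = \left(- \frac{653920321}{254431000}\right) \left(- \frac{21049}{6}\right) = \frac{141900709657}{15738000}$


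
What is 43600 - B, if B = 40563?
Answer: 3037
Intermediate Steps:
43600 - B = 43600 - 1*40563 = 43600 - 40563 = 3037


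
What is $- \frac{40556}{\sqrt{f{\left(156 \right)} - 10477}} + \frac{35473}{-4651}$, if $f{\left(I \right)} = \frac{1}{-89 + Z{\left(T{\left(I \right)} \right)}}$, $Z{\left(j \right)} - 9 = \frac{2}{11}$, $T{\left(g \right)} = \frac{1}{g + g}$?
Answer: $- \frac{35473}{4651} + \frac{40556 i \sqrt{8076561326}}{9198817} \approx -7.627 + 396.22 i$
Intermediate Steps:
$T{\left(g \right)} = \frac{1}{2 g}$
$Z{\left(j \right)} = \frac{101}{11}$ ($Z{\left(j \right)} = 9 + \frac{2}{11} = \frac{101}{11}$)
$f{\left(I \right)} = - \frac{11}{878}$ ($f{\left(I \right)} = \frac{1}{-89 + \frac{101}{11}} = \frac{1}{- \frac{878}{11}} = - \frac{11}{878}$)
$- \frac{40556}{\sqrt{f{\left(156 \right)} - 10477}} + \frac{35473}{-4651} = - \frac{40556}{\sqrt{- \frac{11}{878} - 10477}} + \frac{35473}{-4651} = - \frac{40556}{\sqrt{- \frac{9198817}{878}}} + 35473 \left(- \frac{1}{4651}\right) = - \frac{40556}{\frac{1}{878} i \sqrt{8076561326}} - \frac{35473}{4651} = - 40556 \left(- \frac{i \sqrt{8076561326}}{9198817}\right) - \frac{35473}{4651} = \frac{40556 i \sqrt{8076561326}}{9198817} - \frac{35473}{4651} = - \frac{35473}{4651} + \frac{40556 i \sqrt{8076561326}}{9198817}$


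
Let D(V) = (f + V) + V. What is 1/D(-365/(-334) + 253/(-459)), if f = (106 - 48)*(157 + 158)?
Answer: 76653/1400533343 ≈ 5.4731e-5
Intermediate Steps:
f = 18270 (f = 58*315 = 18270)
D(V) = 18270 + 2*V (D(V) = (18270 + V) + V = 18270 + 2*V)
1/D(-365/(-334) + 253/(-459)) = 1/(18270 + 2*(-365/(-334) + 253/(-459))) = 1/(18270 + 2*(-365*(-1/334) + 253*(-1/459))) = 1/(18270 + 2*(365/334 - 253/459)) = 1/(18270 + 2*(83033/153306)) = 1/(18270 + 83033/76653) = 1/(1400533343/76653) = 76653/1400533343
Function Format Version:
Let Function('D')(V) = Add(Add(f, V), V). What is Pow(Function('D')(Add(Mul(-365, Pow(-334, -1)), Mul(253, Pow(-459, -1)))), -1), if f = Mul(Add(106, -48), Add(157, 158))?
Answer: Rational(76653, 1400533343) ≈ 5.4731e-5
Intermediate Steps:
f = 18270 (f = Mul(58, 315) = 18270)
Function('D')(V) = Add(18270, Mul(2, V)) (Function('D')(V) = Add(Add(18270, V), V) = Add(18270, Mul(2, V)))
Pow(Function('D')(Add(Mul(-365, Pow(-334, -1)), Mul(253, Pow(-459, -1)))), -1) = Pow(Add(18270, Mul(2, Add(Mul(-365, Pow(-334, -1)), Mul(253, Pow(-459, -1))))), -1) = Pow(Add(18270, Mul(2, Add(Mul(-365, Rational(-1, 334)), Mul(253, Rational(-1, 459))))), -1) = Pow(Add(18270, Mul(2, Add(Rational(365, 334), Rational(-253, 459)))), -1) = Pow(Add(18270, Mul(2, Rational(83033, 153306))), -1) = Pow(Add(18270, Rational(83033, 76653)), -1) = Pow(Rational(1400533343, 76653), -1) = Rational(76653, 1400533343)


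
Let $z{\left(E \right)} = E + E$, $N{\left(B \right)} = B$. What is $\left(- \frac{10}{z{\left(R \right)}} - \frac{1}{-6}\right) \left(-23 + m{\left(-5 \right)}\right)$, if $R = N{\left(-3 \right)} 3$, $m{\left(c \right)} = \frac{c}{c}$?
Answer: $- \frac{143}{9} \approx -15.889$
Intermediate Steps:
$m{\left(c \right)} = 1$
$R = -9$ ($R = \left(-3\right) 3 = -9$)
$z{\left(E \right)} = 2 E$
$\left(- \frac{10}{z{\left(R \right)}} - \frac{1}{-6}\right) \left(-23 + m{\left(-5 \right)}\right) = \left(- \frac{10}{2 \left(-9\right)} - \frac{1}{-6}\right) \left(-23 + 1\right) = \left(- \frac{10}{-18} - - \frac{1}{6}\right) \left(-22\right) = \left(\left(-10\right) \left(- \frac{1}{18}\right) + \frac{1}{6}\right) \left(-22\right) = \left(\frac{5}{9} + \frac{1}{6}\right) \left(-22\right) = \frac{13}{18} \left(-22\right) = - \frac{143}{9}$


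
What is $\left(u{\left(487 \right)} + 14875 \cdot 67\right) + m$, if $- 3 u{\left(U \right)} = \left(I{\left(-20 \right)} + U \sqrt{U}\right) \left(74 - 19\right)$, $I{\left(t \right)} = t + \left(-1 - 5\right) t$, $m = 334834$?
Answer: $\frac{3988877}{3} - \frac{26785 \sqrt{487}}{3} \approx 1.1326 \cdot 10^{6}$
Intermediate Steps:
$I{\left(t \right)} = - 5 t$ ($I{\left(t \right)} = t - 6 t = - 5 t$)
$u{\left(U \right)} = - \frac{5500}{3} - \frac{55 U^{\frac{3}{2}}}{3}$ ($u{\left(U \right)} = - \frac{\left(\left(-5\right) \left(-20\right) + U \sqrt{U}\right) \left(74 - 19\right)}{3} = - \frac{\left(100 + U^{\frac{3}{2}}\right) 55}{3} = - \frac{5500 + 55 U^{\frac{3}{2}}}{3} = - \frac{5500}{3} - \frac{55 U^{\frac{3}{2}}}{3}$)
$\left(u{\left(487 \right)} + 14875 \cdot 67\right) + m = \left(\left(- \frac{5500}{3} - \frac{55 \cdot 487^{\frac{3}{2}}}{3}\right) + 14875 \cdot 67\right) + 334834 = \left(\left(- \frac{5500}{3} - \frac{55 \cdot 487 \sqrt{487}}{3}\right) + 996625\right) + 334834 = \left(\left(- \frac{5500}{3} - \frac{26785 \sqrt{487}}{3}\right) + 996625\right) + 334834 = \left(\frac{2984375}{3} - \frac{26785 \sqrt{487}}{3}\right) + 334834 = \frac{3988877}{3} - \frac{26785 \sqrt{487}}{3}$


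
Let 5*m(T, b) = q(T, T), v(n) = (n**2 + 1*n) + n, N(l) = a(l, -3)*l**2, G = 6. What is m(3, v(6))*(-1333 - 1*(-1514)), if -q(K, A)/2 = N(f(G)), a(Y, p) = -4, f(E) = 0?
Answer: 0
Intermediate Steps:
N(l) = -4*l**2
q(K, A) = 0 (q(K, A) = -(-8)*0**2 = -(-8)*0 = -2*0 = 0)
v(n) = n**2 + 2*n (v(n) = (n**2 + n) + n = (n + n**2) + n = n**2 + 2*n)
m(T, b) = 0 (m(T, b) = (1/5)*0 = 0)
m(3, v(6))*(-1333 - 1*(-1514)) = 0*(-1333 - 1*(-1514)) = 0*(-1333 + 1514) = 0*181 = 0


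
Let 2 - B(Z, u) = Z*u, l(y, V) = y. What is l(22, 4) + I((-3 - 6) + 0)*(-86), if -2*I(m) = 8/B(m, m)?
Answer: 1394/79 ≈ 17.646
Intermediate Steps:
B(Z, u) = 2 - Z*u
I(m) = -4/(2 - m²) (I(m) = -4/(2 - m*m) = -4/(2 - m²))
l(22, 4) + I((-3 - 6) + 0)*(-86) = 22 + (4/(-2 + ((-3 - 6) + 0)²))*(-86) = 22 + (4/(-2 + (-9 + 0)²))*(-86) = 22 + (4/(-2 + (-9)²))*(-86) = 22 + (4/(-2 + 81))*(-86) = 22 + (4/79)*(-86) = 22 - 344/79 = 1394/79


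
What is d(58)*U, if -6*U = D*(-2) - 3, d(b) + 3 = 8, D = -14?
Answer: -125/6 ≈ -20.833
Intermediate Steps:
d(b) = 5 (d(b) = -3 + 8 = 5)
U = -25/6 (U = -(-14*(-2) - 3)/6 = -(28 - 3)/6 = -⅙*25 = -25/6 ≈ -4.1667)
d(58)*U = 5*(-25/6) = -125/6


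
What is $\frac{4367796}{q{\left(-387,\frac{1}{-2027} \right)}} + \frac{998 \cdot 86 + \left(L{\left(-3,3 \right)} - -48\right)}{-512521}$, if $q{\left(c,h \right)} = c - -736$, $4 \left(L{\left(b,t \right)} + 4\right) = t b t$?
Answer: $\frac{8954228826975}{715479316} \approx 12515.0$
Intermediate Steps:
$L{\left(b,t \right)} = -4 + \frac{b t^{2}}{4}$ ($L{\left(b,t \right)} = -4 + \frac{t b t}{4} = -4 + \frac{b t t}{4} = -4 + \frac{b t^{2}}{4}$)
$q{\left(c,h \right)} = 736 + c$ ($q{\left(c,h \right)} = c + 736 = 736 + c$)
$\frac{4367796}{q{\left(-387,\frac{1}{-2027} \right)}} + \frac{998 \cdot 86 + \left(L{\left(-3,3 \right)} - -48\right)}{-512521} = \frac{4367796}{736 - 387} + \frac{998 \cdot 86 + \left(\left(-4 + \frac{1}{4} \left(-3\right) 3^{2}\right) - -48\right)}{-512521} = \frac{4367796}{349} + \left(85828 + \left(\left(-4 + \frac{1}{4} \left(-3\right) 9\right) + 48\right)\right) \left(- \frac{1}{512521}\right) = 4367796 \cdot \frac{1}{349} + \left(85828 + \left(\left(-4 - \frac{27}{4}\right) + 48\right)\right) \left(- \frac{1}{512521}\right) = \frac{4367796}{349} + \left(85828 + \left(- \frac{43}{4} + 48\right)\right) \left(- \frac{1}{512521}\right) = \frac{4367796}{349} + \left(85828 + \frac{149}{4}\right) \left(- \frac{1}{512521}\right) = \frac{4367796}{349} + \frac{343461}{4} \left(- \frac{1}{512521}\right) = \frac{4367796}{349} - \frac{343461}{2050084} = \frac{8954228826975}{715479316}$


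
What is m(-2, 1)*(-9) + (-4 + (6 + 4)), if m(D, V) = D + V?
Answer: 15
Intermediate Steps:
m(-2, 1)*(-9) + (-4 + (6 + 4)) = (-2 + 1)*(-9) + (-4 + (6 + 4)) = -1*(-9) + (-4 + 10) = 9 + 6 = 15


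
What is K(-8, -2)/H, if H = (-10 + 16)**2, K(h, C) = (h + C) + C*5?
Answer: -5/9 ≈ -0.55556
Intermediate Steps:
K(h, C) = h + 6*C (K(h, C) = (C + h) + 5*C = h + 6*C)
H = 36 (H = 6**2 = 36)
K(-8, -2)/H = (-8 + 6*(-2))/36 = (-8 - 12)*(1/36) = -20*1/36 = -5/9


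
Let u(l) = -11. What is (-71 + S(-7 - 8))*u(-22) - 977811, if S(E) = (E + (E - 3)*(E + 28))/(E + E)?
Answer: -9771213/10 ≈ -9.7712e+5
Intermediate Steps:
S(E) = (E + (-3 + E)*(28 + E))/(2*E) (S(E) = (E + (-3 + E)*(28 + E))/((2*E)) = (E + (-3 + E)*(28 + E))*(1/(2*E)) = (E + (-3 + E)*(28 + E))/(2*E))
(-71 + S(-7 - 8))*u(-22) - 977811 = (-71 + (13 + (-7 - 8)/2 - 42/(-7 - 8)))*(-11) - 977811 = (-71 + (13 + (½)*(-15) - 42/(-15)))*(-11) - 977811 = (-71 + (13 - 15/2 - 42*(-1/15)))*(-11) - 977811 = (-71 + (13 - 15/2 + 14/5))*(-11) - 977811 = (-71 + 83/10)*(-11) - 977811 = -627/10*(-11) - 977811 = 6897/10 - 977811 = -9771213/10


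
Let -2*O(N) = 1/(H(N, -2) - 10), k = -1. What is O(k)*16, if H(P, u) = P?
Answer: 8/11 ≈ 0.72727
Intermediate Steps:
O(N) = -1/(2*(-10 + N)) (O(N) = -1/(2*(N - 10)) = -1/(2*(-10 + N)))
O(k)*16 = -1/(-20 + 2*(-1))*16 = -1/(-20 - 2)*16 = -1/(-22)*16 = -1*(-1/22)*16 = (1/22)*16 = 8/11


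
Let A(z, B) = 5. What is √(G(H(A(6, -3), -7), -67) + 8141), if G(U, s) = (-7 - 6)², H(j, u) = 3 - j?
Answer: √8310 ≈ 91.159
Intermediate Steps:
G(U, s) = 169 (G(U, s) = (-13)² = 169)
√(G(H(A(6, -3), -7), -67) + 8141) = √(169 + 8141) = √8310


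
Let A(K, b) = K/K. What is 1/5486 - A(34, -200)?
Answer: -5485/5486 ≈ -0.99982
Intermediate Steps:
A(K, b) = 1
1/5486 - A(34, -200) = 1/5486 - 1*1 = 1/5486 - 1 = -5485/5486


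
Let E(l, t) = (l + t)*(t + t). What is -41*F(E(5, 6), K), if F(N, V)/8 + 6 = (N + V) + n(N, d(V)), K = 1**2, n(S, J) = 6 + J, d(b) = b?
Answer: -43952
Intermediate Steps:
E(l, t) = 2*t*(l + t) (E(l, t) = (l + t)*(2*t) = 2*t*(l + t))
K = 1
F(N, V) = 8*N + 16*V (F(N, V) = -48 + 8*((N + V) + (6 + V)) = -48 + 8*(6 + N + 2*V) = -48 + (48 + 8*N + 16*V) = 8*N + 16*V)
-41*F(E(5, 6), K) = -41*(8*(2*6*(5 + 6)) + 16*1) = -41*(8*(2*6*11) + 16) = -41*(8*132 + 16) = -41*(1056 + 16) = -41*1072 = -43952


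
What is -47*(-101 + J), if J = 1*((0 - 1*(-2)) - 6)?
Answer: 4935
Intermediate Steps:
J = -4 (J = 1*((0 + 2) - 6) = 1*(2 - 6) = 1*(-4) = -4)
-47*(-101 + J) = -47*(-101 - 4) = -47*(-105) = 4935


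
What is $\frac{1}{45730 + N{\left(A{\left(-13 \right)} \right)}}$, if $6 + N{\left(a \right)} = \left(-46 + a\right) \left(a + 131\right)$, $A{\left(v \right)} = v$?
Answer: $\frac{1}{38762} \approx 2.5798 \cdot 10^{-5}$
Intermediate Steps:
$N{\left(a \right)} = -6 + \left(-46 + a\right) \left(131 + a\right)$ ($N{\left(a \right)} = -6 + \left(-46 + a\right) \left(a + 131\right) = -6 + \left(-46 + a\right) \left(131 + a\right)$)
$\frac{1}{45730 + N{\left(A{\left(-13 \right)} \right)}} = \frac{1}{45730 + \left(-6032 + \left(-13\right)^{2} + 85 \left(-13\right)\right)} = \frac{1}{45730 - 6968} = \frac{1}{38762}$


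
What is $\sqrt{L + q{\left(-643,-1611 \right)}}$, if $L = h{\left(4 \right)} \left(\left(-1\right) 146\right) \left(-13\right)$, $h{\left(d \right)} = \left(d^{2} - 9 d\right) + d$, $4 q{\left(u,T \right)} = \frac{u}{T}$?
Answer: $\frac{i \sqrt{35028644071}}{1074} \approx 174.26 i$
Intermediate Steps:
$q{\left(u,T \right)} = \frac{u}{4 T}$ ($q{\left(u,T \right)} = \frac{u \frac{1}{T}}{4} = \frac{u}{4 T}$)
$h{\left(d \right)} = d^{2} - 8 d$
$L = -30368$ ($L = 4 \left(-8 + 4\right) \left(\left(-1\right) 146\right) \left(-13\right) = 4 \left(-4\right) \left(-146\right) \left(-13\right) = \left(-16\right) \left(-146\right) \left(-13\right) = 2336 \left(-13\right) = -30368$)
$\sqrt{L + q{\left(-643,-1611 \right)}} = \sqrt{-30368 + \frac{1}{4} \left(-643\right) \frac{1}{-1611}} = \sqrt{-30368 + \frac{1}{4} \left(-643\right) \left(- \frac{1}{1611}\right)} = \sqrt{-30368 + \frac{643}{6444}} = \sqrt{- \frac{195690749}{6444}} = \frac{i \sqrt{35028644071}}{1074}$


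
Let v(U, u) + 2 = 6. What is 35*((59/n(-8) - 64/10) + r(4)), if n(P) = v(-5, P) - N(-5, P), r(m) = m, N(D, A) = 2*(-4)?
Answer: 1057/12 ≈ 88.083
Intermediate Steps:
N(D, A) = -8
v(U, u) = 4 (v(U, u) = -2 + 6 = 4)
n(P) = 12 (n(P) = 4 - 1*(-8) = 4 + 8 = 12)
35*((59/n(-8) - 64/10) + r(4)) = 35*((59/12 - 64/10) + 4) = 35*((59*(1/12) - 64*1/10) + 4) = 35*((59/12 - 32/5) + 4) = 35*(-89/60 + 4) = 35*(151/60) = 1057/12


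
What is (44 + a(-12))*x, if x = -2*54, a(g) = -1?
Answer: -4644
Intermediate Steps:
x = -108
(44 + a(-12))*x = (44 - 1)*(-108) = 43*(-108) = -4644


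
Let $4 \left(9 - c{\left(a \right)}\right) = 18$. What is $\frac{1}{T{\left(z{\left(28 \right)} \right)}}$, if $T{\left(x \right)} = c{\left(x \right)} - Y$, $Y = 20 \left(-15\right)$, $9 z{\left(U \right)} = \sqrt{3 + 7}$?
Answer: $\frac{2}{609} \approx 0.0032841$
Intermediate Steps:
$c{\left(a \right)} = \frac{9}{2}$ ($c{\left(a \right)} = 9 - \frac{9}{2} = \frac{9}{2}$)
$z{\left(U \right)} = \frac{\sqrt{10}}{9}$ ($z{\left(U \right)} = \frac{\sqrt{3 + 7}}{9} = \frac{\sqrt{10}}{9}$)
$Y = -300$
$T{\left(x \right)} = \frac{609}{2}$ ($T{\left(x \right)} = \frac{9}{2} - -300 = \frac{9}{2} + 300 = \frac{609}{2}$)
$\frac{1}{T{\left(z{\left(28 \right)} \right)}} = \frac{1}{\frac{609}{2}} = \frac{2}{609}$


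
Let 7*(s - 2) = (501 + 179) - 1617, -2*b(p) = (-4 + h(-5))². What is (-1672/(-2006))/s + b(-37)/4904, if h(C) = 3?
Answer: -58322185/9079942352 ≈ -0.0064232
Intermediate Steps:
b(p) = -½ (b(p) = -(-4 + 3)²/2 = -½*(-1)² = -½*1 = -½)
s = -923/7 (s = 2 + ((501 + 179) - 1617)/7 = 2 + (680 - 1617)/7 = 2 + (⅐)*(-937) = 2 - 937/7 = -923/7 ≈ -131.86)
(-1672/(-2006))/s + b(-37)/4904 = (-1672/(-2006))/(-923/7) - ½/4904 = -1672*(-1/2006)*(-7/923) - ½*1/4904 = (836/1003)*(-7/923) - 1/9808 = -5852/925769 - 1/9808 = -58322185/9079942352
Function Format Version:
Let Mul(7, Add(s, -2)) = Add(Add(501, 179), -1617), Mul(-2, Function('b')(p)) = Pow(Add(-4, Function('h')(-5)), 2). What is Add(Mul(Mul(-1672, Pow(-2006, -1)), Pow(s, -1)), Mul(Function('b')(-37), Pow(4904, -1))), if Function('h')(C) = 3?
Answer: Rational(-58322185, 9079942352) ≈ -0.0064232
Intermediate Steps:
Function('b')(p) = Rational(-1, 2) (Function('b')(p) = Mul(Rational(-1, 2), Pow(Add(-4, 3), 2)) = Mul(Rational(-1, 2), Pow(-1, 2)) = Mul(Rational(-1, 2), 1) = Rational(-1, 2))
s = Rational(-923, 7) (s = Add(2, Mul(Rational(1, 7), Add(Add(501, 179), -1617))) = Add(2, Mul(Rational(1, 7), Add(680, -1617))) = Add(2, Mul(Rational(1, 7), -937)) = Add(2, Rational(-937, 7)) = Rational(-923, 7) ≈ -131.86)
Add(Mul(Mul(-1672, Pow(-2006, -1)), Pow(s, -1)), Mul(Function('b')(-37), Pow(4904, -1))) = Add(Mul(Mul(-1672, Pow(-2006, -1)), Pow(Rational(-923, 7), -1)), Mul(Rational(-1, 2), Pow(4904, -1))) = Add(Mul(Mul(-1672, Rational(-1, 2006)), Rational(-7, 923)), Mul(Rational(-1, 2), Rational(1, 4904))) = Add(Mul(Rational(836, 1003), Rational(-7, 923)), Rational(-1, 9808)) = Add(Rational(-5852, 925769), Rational(-1, 9808)) = Rational(-58322185, 9079942352)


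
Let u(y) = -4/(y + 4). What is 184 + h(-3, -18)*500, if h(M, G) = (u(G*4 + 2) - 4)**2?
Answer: 8650376/1089 ≈ 7943.4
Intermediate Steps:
u(y) = -4/(4 + y)
h(M, G) = (-4 - 4/(6 + 4*G))**2 (h(M, G) = (-4/(4 + (G*4 + 2)) - 4)**2 = (-4/(4 + (4*G + 2)) - 4)**2 = (-4/(4 + (2 + 4*G)) - 4)**2 = (-4/(6 + 4*G) - 4)**2 = (-4 - 4/(6 + 4*G))**2)
184 + h(-3, -18)*500 = 184 + (4*(7 + 4*(-18))**2/(3 + 2*(-18))**2)*500 = 184 + (4*(7 - 72)**2/(3 - 36)**2)*500 = 184 + (4*(-65)**2/(-33)**2)*500 = 184 + (4*(1/1089)*4225)*500 = 184 + (16900/1089)*500 = 184 + 8450000/1089 = 8650376/1089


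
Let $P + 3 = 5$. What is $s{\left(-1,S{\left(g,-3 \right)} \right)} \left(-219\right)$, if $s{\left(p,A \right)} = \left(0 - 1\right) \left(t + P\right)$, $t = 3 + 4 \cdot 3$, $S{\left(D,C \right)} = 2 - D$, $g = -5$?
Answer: $3723$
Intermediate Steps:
$P = 2$ ($P = -3 + 5 = 2$)
$t = 15$ ($t = 3 + 12 = 15$)
$s{\left(p,A \right)} = -17$ ($s{\left(p,A \right)} = \left(0 - 1\right) \left(15 + 2\right) = \left(-1\right) 17 = -17$)
$s{\left(-1,S{\left(g,-3 \right)} \right)} \left(-219\right) = \left(-17\right) \left(-219\right) = 3723$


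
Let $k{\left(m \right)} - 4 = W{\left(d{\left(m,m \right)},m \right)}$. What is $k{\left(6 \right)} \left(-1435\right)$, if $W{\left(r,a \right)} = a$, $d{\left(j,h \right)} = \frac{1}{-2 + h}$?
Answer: $-14350$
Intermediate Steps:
$k{\left(m \right)} = 4 + m$
$k{\left(6 \right)} \left(-1435\right) = \left(4 + 6\right) \left(-1435\right) = 10 \left(-1435\right) = -14350$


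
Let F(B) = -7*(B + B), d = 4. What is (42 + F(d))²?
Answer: 196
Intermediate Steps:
F(B) = -14*B
(42 + F(d))² = (42 - 14*4)² = (42 - 56)² = (-14)² = 196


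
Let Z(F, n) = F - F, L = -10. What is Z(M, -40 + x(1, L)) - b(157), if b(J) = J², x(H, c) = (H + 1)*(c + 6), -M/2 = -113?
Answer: -24649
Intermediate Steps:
M = 226 (M = -2*(-113) = 226)
x(H, c) = (1 + H)*(6 + c)
Z(F, n) = 0
Z(M, -40 + x(1, L)) - b(157) = 0 - 1*157² = 0 - 1*24649 = 0 - 24649 = -24649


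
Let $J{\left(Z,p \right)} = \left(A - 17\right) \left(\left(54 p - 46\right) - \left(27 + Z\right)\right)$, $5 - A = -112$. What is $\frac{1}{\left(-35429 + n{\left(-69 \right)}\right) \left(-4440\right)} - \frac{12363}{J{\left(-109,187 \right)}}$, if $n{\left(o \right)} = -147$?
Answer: $- \frac{1808172979}{148216731200} \approx -0.0122$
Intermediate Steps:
$A = 117$ ($A = 5 - -112 = 5 + 112 = 117$)
$J{\left(Z,p \right)} = -7300 - 100 Z + 5400 p$ ($J{\left(Z,p \right)} = \left(117 - 17\right) \left(\left(54 p - 46\right) - \left(27 + Z\right)\right) = 100 \left(\left(-46 + 54 p\right) - \left(27 + Z\right)\right) = 100 \left(-73 - Z + 54 p\right) = -7300 - 100 Z + 5400 p$)
$\frac{1}{\left(-35429 + n{\left(-69 \right)}\right) \left(-4440\right)} - \frac{12363}{J{\left(-109,187 \right)}} = \frac{1}{\left(-35429 - 147\right) \left(-4440\right)} - \frac{12363}{-7300 - -10900 + 5400 \cdot 187} = \frac{1}{-35576} \left(- \frac{1}{4440}\right) - \frac{12363}{-7300 + 10900 + 1009800} = \left(- \frac{1}{35576}\right) \left(- \frac{1}{4440}\right) - \frac{12363}{1013400} = \frac{1}{157957440} - \frac{4121}{337800} = - \frac{1808172979}{148216731200}$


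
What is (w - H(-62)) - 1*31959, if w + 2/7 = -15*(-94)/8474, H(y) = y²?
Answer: -1061884716/29659 ≈ -35803.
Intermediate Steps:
w = -3539/29659 (w = -2/7 - 15*(-94)/8474 = -2/7 + 1410*(1/8474) = -2/7 + 705/4237 = -3539/29659 ≈ -0.11932)
(w - H(-62)) - 1*31959 = (-3539/29659 - 1*(-62)²) - 1*31959 = (-3539/29659 - 1*3844) - 31959 = (-3539/29659 - 3844) - 31959 = -114012735/29659 - 31959 = -1061884716/29659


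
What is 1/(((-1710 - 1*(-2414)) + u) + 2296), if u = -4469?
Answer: -1/1469 ≈ -0.00068074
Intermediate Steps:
1/(((-1710 - 1*(-2414)) + u) + 2296) = 1/(((-1710 - 1*(-2414)) - 4469) + 2296) = 1/(((-1710 + 2414) - 4469) + 2296) = 1/((704 - 4469) + 2296) = 1/(-3765 + 2296) = 1/(-1469) = -1/1469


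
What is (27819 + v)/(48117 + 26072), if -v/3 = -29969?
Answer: 117726/74189 ≈ 1.5868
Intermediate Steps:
v = 89907 (v = -3*(-29969) = 89907)
(27819 + v)/(48117 + 26072) = (27819 + 89907)/(48117 + 26072) = 117726/74189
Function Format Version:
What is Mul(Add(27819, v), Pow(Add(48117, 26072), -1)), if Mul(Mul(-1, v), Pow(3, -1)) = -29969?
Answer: Rational(117726, 74189) ≈ 1.5868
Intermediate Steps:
v = 89907 (v = Mul(-3, -29969) = 89907)
Mul(Add(27819, v), Pow(Add(48117, 26072), -1)) = Mul(Add(27819, 89907), Pow(Add(48117, 26072), -1)) = Mul(117726, Pow(74189, -1)) = Mul(117726, Rational(1, 74189)) = Rational(117726, 74189)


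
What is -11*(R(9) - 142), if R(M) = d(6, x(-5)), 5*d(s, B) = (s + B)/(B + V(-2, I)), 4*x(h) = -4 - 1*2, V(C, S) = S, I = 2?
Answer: 7711/5 ≈ 1542.2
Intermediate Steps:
x(h) = -3/2 (x(h) = (-4 - 1*2)/4 = (-4 - 2)/4 = (¼)*(-6) = -3/2)
d(s, B) = (B + s)/(5*(2 + B)) (d(s, B) = ((s + B)/(B + 2))/5 = ((B + s)/(2 + B))/5 = (B + s)/(5*(2 + B)))
R(M) = 9/5 (R(M) = (-3/2 + 6)/(5*(2 - 3/2)) = (⅕)*(9/2)/(½) = (⅕)*2*(9/2) = 9/5)
-11*(R(9) - 142) = -11*(9/5 - 142) = -11*(-701/5) = 7711/5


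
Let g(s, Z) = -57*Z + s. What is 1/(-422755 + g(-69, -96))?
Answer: -1/417352 ≈ -2.3961e-6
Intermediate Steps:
g(s, Z) = s - 57*Z
1/(-422755 + g(-69, -96)) = 1/(-422755 + (-69 - 57*(-96))) = 1/(-422755 + (-69 + 5472)) = 1/(-422755 + 5403) = 1/(-417352) = -1/417352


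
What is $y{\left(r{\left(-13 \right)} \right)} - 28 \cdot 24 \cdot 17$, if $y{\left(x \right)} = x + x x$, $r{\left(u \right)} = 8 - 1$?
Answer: $-11368$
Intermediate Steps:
$r{\left(u \right)} = 7$ ($r{\left(u \right)} = 8 - 1 = 7$)
$y{\left(x \right)} = x + x^{2}$
$y{\left(r{\left(-13 \right)} \right)} - 28 \cdot 24 \cdot 17 = 7 \left(1 + 7\right) - 28 \cdot 24 \cdot 17 = 7 \cdot 8 - 672 \cdot 17 = 56 - 11424 = -11368$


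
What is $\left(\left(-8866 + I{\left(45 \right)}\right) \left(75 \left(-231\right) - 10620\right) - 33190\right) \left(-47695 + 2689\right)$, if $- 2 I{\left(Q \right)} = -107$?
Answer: $-11081922905235$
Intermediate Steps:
$I{\left(Q \right)} = \frac{107}{2}$ ($I{\left(Q \right)} = \left(- \frac{1}{2}\right) \left(-107\right) = \frac{107}{2}$)
$\left(\left(-8866 + I{\left(45 \right)}\right) \left(75 \left(-231\right) - 10620\right) - 33190\right) \left(-47695 + 2689\right) = \left(\left(-8866 + \frac{107}{2}\right) \left(75 \left(-231\right) - 10620\right) - 33190\right) \left(-47695 + 2689\right) = \left(- \frac{17625 \left(-17325 - 10620\right)}{2} - 33190\right) \left(-45006\right) = \left(\left(- \frac{17625}{2}\right) \left(-27945\right) - 33190\right) \left(-45006\right) = \left(\frac{492530625}{2} - 33190\right) \left(-45006\right) = \frac{492464245}{2} \left(-45006\right) = -11081922905235$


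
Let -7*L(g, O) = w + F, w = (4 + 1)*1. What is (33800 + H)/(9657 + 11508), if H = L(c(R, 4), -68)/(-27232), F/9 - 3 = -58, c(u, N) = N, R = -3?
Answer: 92044153/57636528 ≈ 1.5970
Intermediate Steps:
F = -495 (F = 27 + 9*(-58) = 27 - 522 = -495)
w = 5 (w = 5*1 = 5)
L(g, O) = 70 (L(g, O) = -(5 - 495)/7 = -1/7*(-490) = 70)
H = -35/13616 (H = 70/(-27232) = 70*(-1/27232) = -35/13616 ≈ -0.0025705)
(33800 + H)/(9657 + 11508) = (33800 - 35/13616)/(9657 + 11508) = (460220765/13616)/21165 = (460220765/13616)*(1/21165) = 92044153/57636528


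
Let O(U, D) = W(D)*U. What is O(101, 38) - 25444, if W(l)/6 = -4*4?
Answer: -35140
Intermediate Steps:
W(l) = -96 (W(l) = 6*(-4*4) = 6*(-16) = -96)
O(U, D) = -96*U
O(101, 38) - 25444 = -96*101 - 25444 = -9696 - 25444 = -35140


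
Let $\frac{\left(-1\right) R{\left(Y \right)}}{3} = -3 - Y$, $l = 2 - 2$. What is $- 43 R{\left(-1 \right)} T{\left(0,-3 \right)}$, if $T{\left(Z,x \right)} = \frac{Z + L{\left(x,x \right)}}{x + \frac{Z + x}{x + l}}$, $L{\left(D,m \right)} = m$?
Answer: $-387$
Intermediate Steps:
$l = 0$
$R{\left(Y \right)} = 9 + 3 Y$ ($R{\left(Y \right)} = - 3 \left(-3 - Y\right) = 9 + 3 Y$)
$T{\left(Z,x \right)} = \frac{Z + x}{x + \frac{Z + x}{x}}$ ($T{\left(Z,x \right)} = \frac{Z + x}{x + \frac{Z + x}{x + 0}} = \frac{Z + x}{x + \frac{Z + x}{x}}$)
$- 43 R{\left(-1 \right)} T{\left(0,-3 \right)} = - 43 \left(9 + 3 \left(-1\right)\right) \left(- \frac{3 \left(0 - 3\right)}{0 - 3 + \left(-3\right)^{2}}\right) = - 43 \left(9 - 3\right) \left(\left(-3\right) \frac{1}{0 - 3 + 9} \left(-3\right)\right) = \left(-43\right) 6 \left(\left(-3\right) \frac{1}{6} \left(-3\right)\right) = - 258 \left(\left(-3\right) \frac{1}{6} \left(-3\right)\right) = \left(-258\right) \frac{3}{2} = -387$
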